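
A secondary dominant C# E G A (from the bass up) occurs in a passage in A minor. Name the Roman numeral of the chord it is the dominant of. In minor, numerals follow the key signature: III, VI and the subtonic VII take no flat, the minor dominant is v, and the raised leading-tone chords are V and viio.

iv

The chord is a dominant seventh chord on A.
A dominant resolves down a perfect fifth: A → D. In A minor, D is scale degree 4, i.e. iv.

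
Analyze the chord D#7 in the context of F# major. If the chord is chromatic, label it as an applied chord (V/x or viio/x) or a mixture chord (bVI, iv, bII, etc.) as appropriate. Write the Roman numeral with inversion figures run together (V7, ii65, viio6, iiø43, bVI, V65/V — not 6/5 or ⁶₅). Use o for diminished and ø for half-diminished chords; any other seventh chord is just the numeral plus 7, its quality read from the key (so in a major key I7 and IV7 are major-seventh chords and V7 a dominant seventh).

V7/ii

Stacked in thirds the chord is D#-F##-A#-C#: a dominant seventh chord on D#.
D# is not a diatonic chord root with this quality in F# major, but it lies a perfect fifth above G# (ii), so the chord functions as an applied dominant of ii.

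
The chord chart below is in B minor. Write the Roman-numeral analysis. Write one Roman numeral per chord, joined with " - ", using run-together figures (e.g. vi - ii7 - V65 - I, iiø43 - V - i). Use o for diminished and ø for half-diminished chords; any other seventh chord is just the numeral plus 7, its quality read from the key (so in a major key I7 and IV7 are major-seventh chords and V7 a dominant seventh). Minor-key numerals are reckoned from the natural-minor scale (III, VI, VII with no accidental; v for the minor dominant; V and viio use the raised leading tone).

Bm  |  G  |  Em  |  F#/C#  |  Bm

Bm has root B, degree 1 in B minor, so i.
G: major triad on G = scale degree 6 → VI.
Em: minor triad on E = scale degree 4 → iv.
F#/C#: root F# is the dominant; major triad there is V64.
Bm: minor triad on B = scale degree 1 → i.

i - VI - iv - V64 - i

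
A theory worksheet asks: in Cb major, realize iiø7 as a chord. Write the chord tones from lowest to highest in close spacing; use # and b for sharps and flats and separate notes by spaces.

Db Fb Abb Cb

Scale degree 2 in Cb major is Db; here the chord built on it is altered to a half-diminished seventh chord. iiø7 is the half-diminished supertonic seventh, borrowed from the parallel minor.
So the chord is Db-Fb-Abb-Cb, a half-diminished seventh chord.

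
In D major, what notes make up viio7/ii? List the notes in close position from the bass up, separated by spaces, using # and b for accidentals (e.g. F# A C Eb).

D# F# A C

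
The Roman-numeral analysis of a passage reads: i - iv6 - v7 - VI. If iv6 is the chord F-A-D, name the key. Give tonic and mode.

A minor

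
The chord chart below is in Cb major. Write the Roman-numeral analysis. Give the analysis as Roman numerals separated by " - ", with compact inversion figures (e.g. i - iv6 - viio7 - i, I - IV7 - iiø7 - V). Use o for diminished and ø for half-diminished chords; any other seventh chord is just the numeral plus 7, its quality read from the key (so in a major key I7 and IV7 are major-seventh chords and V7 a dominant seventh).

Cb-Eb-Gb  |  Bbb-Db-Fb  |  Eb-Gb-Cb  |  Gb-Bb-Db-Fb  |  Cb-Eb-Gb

I - bVII - I6 - V7 - I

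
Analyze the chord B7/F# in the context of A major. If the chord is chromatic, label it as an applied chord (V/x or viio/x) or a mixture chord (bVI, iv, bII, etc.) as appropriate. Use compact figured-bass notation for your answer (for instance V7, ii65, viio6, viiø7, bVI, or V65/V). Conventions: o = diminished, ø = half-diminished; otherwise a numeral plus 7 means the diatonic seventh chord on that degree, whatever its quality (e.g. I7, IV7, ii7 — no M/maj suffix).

The pitches B-D#-F#-A form a dominant seventh chord rooted on B.
B is not a diatonic chord root with this quality in A major, but it lies a perfect fifth above E (V), so the chord functions as an applied dominant of V.
With F# in the bass the chord is in second inversion, so the figured bass is 43.

V43/V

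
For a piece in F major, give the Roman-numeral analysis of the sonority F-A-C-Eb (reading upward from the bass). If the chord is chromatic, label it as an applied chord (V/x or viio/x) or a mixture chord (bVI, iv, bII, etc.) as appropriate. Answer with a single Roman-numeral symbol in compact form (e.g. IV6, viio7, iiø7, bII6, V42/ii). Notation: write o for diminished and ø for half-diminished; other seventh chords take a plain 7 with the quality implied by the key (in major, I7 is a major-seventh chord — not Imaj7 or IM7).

The pitches F-A-C-Eb form a dominant seventh chord rooted on F.
F is not a diatonic chord root with this quality in F major, but it lies a perfect fifth above Bb (IV), so the chord functions as an applied dominant of IV.

V7/IV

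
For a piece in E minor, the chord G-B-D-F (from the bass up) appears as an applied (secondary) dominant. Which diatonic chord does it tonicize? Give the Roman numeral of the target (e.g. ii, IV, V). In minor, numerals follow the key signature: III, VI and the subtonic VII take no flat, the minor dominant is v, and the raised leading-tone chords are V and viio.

VI

The chord is a dominant seventh chord on G.
A dominant resolves down a perfect fifth: G → C. In E minor, C is scale degree 6, i.e. VI.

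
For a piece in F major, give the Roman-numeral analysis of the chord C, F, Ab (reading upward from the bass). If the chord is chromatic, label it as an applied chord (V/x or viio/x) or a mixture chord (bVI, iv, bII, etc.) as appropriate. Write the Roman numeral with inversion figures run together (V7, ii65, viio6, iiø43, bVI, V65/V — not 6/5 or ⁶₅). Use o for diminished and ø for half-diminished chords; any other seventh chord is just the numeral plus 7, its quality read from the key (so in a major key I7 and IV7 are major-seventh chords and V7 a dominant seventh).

Stacked in thirds the chord is F-Ab-C: a minor triad on F.
F is the first degree of F major. This is the minor tonic, borrowed from the parallel minor.
With C in the bass the chord is in second inversion, so the figured bass is 64.

i64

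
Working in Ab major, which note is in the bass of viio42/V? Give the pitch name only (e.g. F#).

Cb

The applied chord viio42/V is rooted on D: D-F-Ab-Cb.
The figure 42 means third inversion — the seventh is in the bass.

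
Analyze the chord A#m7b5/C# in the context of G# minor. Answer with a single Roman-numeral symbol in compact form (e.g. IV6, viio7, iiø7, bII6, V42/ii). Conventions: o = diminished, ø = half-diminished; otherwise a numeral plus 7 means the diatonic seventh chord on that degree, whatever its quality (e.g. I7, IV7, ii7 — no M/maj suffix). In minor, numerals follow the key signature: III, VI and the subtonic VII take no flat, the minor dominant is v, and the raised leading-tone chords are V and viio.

iiø65

The pitches A#-C#-E-G# form a half-diminished seventh chord rooted on A#.
A# is scale degree 2 in G# minor, and a half-diminished seventh chord on that degree is written iiø7.
With C# in the bass the chord is in first inversion, so the figured bass is 65.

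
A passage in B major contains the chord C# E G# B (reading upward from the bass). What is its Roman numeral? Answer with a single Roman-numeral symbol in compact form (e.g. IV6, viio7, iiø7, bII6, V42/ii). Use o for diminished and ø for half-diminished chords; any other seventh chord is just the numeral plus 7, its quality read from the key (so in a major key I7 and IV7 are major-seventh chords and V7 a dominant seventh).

ii7

Stacked in thirds the chord is C#-E-G#-B: a minor seventh chord on C#.
C# is scale degree 2 in B major, and a minor seventh chord on that degree is written ii7.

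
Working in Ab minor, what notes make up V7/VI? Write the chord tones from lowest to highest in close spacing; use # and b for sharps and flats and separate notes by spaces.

Cb Eb Gb Bbb

The slash means an applied dominant: we want the dominant of VI. In Ab minor, VI is Fb major, and its dominant is built on Cb.
Building a dominant seventh chord on Cb gives Cb-Eb-Gb-Bbb.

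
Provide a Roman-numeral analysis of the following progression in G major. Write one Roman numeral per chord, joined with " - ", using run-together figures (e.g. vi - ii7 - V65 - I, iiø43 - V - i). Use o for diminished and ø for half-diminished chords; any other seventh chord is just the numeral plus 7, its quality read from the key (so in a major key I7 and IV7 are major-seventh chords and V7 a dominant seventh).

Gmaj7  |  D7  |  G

Gmaj7: root G is the tonic; major seventh chord there is I7.
D7 has root D, degree 5 in G major, so V7.
G has root G, degree 1 in G major, so I.

I7 - V7 - I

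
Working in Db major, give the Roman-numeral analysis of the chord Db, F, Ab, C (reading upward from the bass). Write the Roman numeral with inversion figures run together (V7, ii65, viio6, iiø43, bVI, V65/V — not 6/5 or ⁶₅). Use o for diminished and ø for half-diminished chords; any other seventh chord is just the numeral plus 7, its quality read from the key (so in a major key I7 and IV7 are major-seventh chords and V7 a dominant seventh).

I7

Stacked in thirds the chord is Db-F-Ab-C: a major seventh chord on Db.
Db is scale degree 1 in Db major, and a major seventh chord on that degree is written I7.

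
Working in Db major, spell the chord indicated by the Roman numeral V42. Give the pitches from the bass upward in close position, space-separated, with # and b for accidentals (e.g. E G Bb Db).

Gb Ab C Eb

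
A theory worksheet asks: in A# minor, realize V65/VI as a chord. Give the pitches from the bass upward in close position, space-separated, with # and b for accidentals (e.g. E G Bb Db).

E# G# B C#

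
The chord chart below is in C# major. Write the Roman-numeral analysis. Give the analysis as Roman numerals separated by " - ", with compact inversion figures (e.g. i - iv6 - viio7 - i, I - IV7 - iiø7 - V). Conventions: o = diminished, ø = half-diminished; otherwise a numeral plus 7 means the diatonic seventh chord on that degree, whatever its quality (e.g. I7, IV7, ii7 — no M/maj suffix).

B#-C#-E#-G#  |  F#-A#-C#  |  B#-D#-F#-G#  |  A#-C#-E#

I42 - IV - V65 - vi

B#-C#-E#-G#: root C# is the tonic; major seventh chord there is I42.
F#-A#-C#: major triad on F# = scale degree 4 → IV.
B#-D#-F#-G# has root G#, degree 5 in C# major, so V65.
A#-C#-E#: root A# is the submediant; minor triad there is vi.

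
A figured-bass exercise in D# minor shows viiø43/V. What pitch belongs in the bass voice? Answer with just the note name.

D#

The applied chord viiø43/V is rooted on G##: G##-B#-D#-F##.
The figure 43 means second inversion — the fifth is in the bass.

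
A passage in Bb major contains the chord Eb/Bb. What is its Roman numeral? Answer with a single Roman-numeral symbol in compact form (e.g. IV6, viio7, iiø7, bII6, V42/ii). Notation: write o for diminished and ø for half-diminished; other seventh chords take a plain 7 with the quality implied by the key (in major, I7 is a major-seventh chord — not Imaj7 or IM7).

IV64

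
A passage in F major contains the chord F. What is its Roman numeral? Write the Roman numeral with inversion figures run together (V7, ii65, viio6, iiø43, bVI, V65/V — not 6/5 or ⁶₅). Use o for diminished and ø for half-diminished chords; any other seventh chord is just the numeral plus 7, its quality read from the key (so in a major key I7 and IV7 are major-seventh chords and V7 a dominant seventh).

The pitches F-A-C form a major triad rooted on F.
F is scale degree 1 in F major, and a major triad on that degree is written I.

I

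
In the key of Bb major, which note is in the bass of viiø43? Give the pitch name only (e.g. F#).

Eb

viiø in Bb major has root A; the chord is A-C-Eb-G.
The figure 43 means second inversion — the fifth is in the bass.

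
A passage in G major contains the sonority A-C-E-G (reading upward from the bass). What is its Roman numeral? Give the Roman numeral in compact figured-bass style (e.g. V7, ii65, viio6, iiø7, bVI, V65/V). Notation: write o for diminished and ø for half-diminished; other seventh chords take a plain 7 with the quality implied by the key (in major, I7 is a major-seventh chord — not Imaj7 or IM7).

ii7

The pitches A-C-E-G form a minor seventh chord rooted on A.
In G major, A is the supertonic; the diatonic minor seventh chord there is ii7.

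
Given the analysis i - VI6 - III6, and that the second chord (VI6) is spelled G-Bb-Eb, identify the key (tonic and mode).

G minor

VI6 is given as G-Bb-Eb — a major triad with root Eb.
VI6 on Eb implies Eb is the submediant; that puts the tonic at G, and the uppercase numeral fits minor mode.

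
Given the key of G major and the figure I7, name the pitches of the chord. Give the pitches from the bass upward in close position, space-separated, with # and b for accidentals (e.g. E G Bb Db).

The numeral's case and figure indicate a major seventh chord. In G major its root, the tonic, is G.
Stacking thirds from G gives G-B-D-F#.

G B D F#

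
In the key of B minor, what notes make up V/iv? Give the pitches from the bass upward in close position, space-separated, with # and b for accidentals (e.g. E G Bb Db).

B D# F#

V/iv is a secondary dominant — the dominant triad of iv. iv in B minor is E, so the applied chord's root is B, a perfect fifth above.
Building a major triad on B gives B-D#-F#.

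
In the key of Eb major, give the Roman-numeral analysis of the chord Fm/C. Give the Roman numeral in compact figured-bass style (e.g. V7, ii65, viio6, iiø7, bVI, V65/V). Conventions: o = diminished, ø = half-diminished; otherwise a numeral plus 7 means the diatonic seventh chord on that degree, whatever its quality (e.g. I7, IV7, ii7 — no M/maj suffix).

ii64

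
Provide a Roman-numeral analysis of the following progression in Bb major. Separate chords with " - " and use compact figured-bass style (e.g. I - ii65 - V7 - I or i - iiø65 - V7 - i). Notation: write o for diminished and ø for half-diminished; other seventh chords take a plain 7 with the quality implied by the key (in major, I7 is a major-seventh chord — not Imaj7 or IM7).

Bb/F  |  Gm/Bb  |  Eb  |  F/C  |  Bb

I64 - vi6 - IV - V64 - I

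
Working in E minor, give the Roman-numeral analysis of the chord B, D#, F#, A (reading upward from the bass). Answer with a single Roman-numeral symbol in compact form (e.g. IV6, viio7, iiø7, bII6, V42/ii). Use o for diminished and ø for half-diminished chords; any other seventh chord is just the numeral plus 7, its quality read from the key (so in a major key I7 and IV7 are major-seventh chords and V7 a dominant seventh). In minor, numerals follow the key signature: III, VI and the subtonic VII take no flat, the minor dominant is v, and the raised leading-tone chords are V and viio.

V7

The pitches B-D#-F#-A form a dominant seventh chord rooted on B.
B is scale degree 5 in E minor, and a dominant seventh chord on that degree is written V7.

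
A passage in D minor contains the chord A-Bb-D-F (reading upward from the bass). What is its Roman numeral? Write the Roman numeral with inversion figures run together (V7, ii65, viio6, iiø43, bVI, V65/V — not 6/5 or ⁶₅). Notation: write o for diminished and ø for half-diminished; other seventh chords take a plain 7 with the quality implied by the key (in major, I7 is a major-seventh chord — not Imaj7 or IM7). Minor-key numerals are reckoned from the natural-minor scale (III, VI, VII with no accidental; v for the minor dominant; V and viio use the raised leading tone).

VI42

The pitches Bb-D-F-A form a major seventh chord rooted on Bb.
Bb is scale degree 6 in D minor, and a major seventh chord on that degree is written VI7.
With A in the bass the chord is in third inversion, so the figured bass is 42.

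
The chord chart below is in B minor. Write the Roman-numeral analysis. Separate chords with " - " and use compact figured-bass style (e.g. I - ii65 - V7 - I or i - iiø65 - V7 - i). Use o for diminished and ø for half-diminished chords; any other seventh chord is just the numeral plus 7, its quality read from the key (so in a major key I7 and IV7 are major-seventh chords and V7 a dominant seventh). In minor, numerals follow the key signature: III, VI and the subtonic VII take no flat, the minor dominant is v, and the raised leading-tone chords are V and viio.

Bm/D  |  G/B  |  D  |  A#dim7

i6 - VI6 - III - viio7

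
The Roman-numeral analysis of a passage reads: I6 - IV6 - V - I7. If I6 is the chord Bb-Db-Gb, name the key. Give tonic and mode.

Gb major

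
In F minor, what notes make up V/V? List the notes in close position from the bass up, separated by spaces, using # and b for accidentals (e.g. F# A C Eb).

V/V is a secondary dominant — the dominant triad of V. V in F minor is C, so the applied chord's root is G, a perfect fifth above.
Building a major triad on G gives G-B-D.

G B D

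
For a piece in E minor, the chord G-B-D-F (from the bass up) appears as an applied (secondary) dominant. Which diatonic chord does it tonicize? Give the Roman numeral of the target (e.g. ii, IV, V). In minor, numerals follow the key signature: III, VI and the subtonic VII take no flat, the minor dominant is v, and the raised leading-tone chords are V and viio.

VI

The chord is a dominant seventh chord on G.
A dominant resolves down a perfect fifth: G → C. In E minor, C is scale degree 6, i.e. VI.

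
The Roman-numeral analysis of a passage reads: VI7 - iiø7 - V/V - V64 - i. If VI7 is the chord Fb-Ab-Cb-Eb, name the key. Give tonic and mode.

The chord Fbmaj7 is a major seventh chord rooted on Fb; its label is VI7.
VI7 on Fb implies Fb is the submediant; that puts the tonic at Ab, and the uppercase numeral fits minor mode.

Ab minor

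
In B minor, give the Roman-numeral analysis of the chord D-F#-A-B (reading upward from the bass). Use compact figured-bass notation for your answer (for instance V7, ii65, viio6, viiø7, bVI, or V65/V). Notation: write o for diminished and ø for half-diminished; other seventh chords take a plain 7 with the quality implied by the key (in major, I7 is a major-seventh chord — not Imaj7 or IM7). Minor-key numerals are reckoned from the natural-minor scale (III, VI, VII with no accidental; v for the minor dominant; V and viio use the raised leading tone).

The pitches B-D-F#-A form a minor seventh chord rooted on B.
In B minor, B is the tonic; the diatonic minor seventh chord there is i7.
With D in the bass the chord is in first inversion, so the figured bass is 65.

i65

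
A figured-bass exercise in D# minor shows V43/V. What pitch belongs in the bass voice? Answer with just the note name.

The applied chord V43/V is rooted on E#: E#-G##-B#-D#.
The figure 43 means second inversion — the fifth is in the bass.

B#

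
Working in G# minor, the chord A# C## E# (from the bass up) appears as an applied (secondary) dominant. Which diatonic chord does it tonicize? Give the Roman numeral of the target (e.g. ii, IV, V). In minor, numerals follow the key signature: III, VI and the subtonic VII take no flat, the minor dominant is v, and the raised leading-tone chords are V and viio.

V

The chord is a major triad on A#.
A dominant resolves down a perfect fifth: A# → D#. In G# minor, D# is scale degree 5, i.e. V.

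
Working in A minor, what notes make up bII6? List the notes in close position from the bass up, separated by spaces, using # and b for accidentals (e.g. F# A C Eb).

D F Bb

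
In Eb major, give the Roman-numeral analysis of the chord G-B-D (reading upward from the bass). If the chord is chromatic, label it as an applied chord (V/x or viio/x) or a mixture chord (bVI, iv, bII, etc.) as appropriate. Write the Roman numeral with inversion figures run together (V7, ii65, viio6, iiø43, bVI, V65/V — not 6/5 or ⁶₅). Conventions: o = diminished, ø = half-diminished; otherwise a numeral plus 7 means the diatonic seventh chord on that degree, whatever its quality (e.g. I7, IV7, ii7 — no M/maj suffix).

V/vi

The pitches G-B-D form a major triad rooted on G.
G is not a diatonic chord root with this quality in Eb major, but it lies a perfect fifth above C (vi), so the chord functions as an applied dominant of vi.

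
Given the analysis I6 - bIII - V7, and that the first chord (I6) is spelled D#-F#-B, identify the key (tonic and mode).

B major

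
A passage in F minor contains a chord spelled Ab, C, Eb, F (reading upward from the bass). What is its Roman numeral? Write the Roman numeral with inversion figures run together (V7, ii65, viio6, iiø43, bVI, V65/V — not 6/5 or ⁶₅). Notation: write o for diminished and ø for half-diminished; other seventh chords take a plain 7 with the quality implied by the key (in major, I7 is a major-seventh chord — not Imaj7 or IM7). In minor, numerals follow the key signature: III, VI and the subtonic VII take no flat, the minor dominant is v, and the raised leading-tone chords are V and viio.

i65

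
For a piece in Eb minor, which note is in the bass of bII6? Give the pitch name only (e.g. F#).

Ab

bII in Eb minor has root Fb; the chord is Fb-Ab-Cb.
The figure 6 means first inversion — the third is in the bass.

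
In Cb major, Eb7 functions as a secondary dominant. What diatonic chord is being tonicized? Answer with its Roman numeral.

vi

The chord is a dominant seventh chord on Eb.
A dominant resolves down a perfect fifth: Eb → Ab. In Cb major, Ab is scale degree 6, i.e. vi.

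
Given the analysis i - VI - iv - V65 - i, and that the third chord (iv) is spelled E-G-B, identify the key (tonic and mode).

B minor

The chord Em is a minor triad rooted on E; its label is iv.
Counting down 3 scale steps from E places the tonic on B; a minor triad on degree 4 is diatonic only in minor.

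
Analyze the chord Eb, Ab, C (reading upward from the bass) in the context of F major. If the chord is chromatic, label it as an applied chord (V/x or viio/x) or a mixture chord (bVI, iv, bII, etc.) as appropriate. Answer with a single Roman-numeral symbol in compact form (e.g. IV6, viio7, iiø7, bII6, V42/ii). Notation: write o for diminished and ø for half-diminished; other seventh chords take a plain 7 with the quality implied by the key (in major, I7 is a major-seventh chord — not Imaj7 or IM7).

bIII64

The pitches Ab-C-Eb form a major triad rooted on Ab.
Ab is the lowered third degree of F major (diatonic 3 would be A). This is a major triad on the lowered third degree, borrowed from the parallel minor.
With Eb in the bass the chord is in second inversion, so the figured bass is 64.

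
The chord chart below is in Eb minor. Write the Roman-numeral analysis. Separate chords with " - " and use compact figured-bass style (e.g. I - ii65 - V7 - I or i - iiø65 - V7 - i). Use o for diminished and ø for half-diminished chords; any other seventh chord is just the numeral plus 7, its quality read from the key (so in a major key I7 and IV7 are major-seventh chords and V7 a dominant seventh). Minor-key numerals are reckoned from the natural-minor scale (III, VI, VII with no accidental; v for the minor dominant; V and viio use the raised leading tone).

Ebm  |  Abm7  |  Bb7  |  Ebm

Ebm: root Eb is the tonic; minor triad there is i.
Abm7 has root Ab, degree 4 in Eb minor, so iv7.
Bb7 has root Bb, degree 5 in Eb minor, so V7.
Ebm has root Eb, degree 1 in Eb minor, so i.

i - iv7 - V7 - i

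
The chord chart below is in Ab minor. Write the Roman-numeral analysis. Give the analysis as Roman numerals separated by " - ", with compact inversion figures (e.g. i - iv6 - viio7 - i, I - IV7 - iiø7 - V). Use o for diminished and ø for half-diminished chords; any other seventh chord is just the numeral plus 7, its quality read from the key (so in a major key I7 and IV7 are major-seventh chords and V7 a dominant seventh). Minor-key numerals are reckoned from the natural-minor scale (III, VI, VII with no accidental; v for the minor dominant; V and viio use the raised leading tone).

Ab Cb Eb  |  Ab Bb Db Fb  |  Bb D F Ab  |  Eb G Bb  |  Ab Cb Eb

Ab-Cb-Eb: root Ab is the tonic; minor triad there is i.
Ab-Bb-Db-Fb has root Bb, degree 2 in Ab minor, so iiø42.
Bb-D-F-Ab: chromatic; Bb is V of V, so V7/V.
Eb-G-Bb has root Eb, degree 5 in Ab minor, so V.
Ab-Cb-Eb: minor triad on Ab = scale degree 1 → i.

i - iiø42 - V7/V - V - i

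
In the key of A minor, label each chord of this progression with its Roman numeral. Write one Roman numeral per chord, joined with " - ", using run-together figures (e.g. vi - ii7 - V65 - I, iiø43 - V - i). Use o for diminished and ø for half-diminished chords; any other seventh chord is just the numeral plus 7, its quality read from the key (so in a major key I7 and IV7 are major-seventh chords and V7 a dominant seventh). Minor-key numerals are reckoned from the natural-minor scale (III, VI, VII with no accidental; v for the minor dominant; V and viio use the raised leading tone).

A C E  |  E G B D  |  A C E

A-C-E: root A is the tonic; minor triad there is i.
E-G-B-D: root E is the dominant; minor seventh chord there is v7.
A-C-E: minor triad on A = scale degree 1 → i.

i - v7 - i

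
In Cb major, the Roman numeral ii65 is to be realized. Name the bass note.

Fb

ii in Cb major has root Db; the chord is Db-Fb-Ab-Cb.
The figure 65 means first inversion — the third is in the bass.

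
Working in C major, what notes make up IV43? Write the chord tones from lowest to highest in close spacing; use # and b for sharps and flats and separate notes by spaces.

C E F A

In C major, the fourth degree is F, and the diatonic chord built there is a major seventh chord.
Stacking thirds from F gives F-A-C-E.
With the 43 figure the chord is in second inversion; from the bass C upward in close position it reads C-E-F-A.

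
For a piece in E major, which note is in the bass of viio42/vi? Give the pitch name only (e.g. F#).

A

The applied chord viio42/vi is rooted on B#: B#-D#-F#-A.
The figure 42 means third inversion — the seventh is in the bass.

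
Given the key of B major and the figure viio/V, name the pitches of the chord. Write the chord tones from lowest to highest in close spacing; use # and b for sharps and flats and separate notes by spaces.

E# G# B

viio/V is a secondary leading-tone chord. The target V is F# in B major; the applied chord is rooted a semitone below, on E#.
Building a diminished triad on E# gives E#-G#-B.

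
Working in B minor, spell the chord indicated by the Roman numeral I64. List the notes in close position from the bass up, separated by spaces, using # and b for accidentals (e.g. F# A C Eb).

F# B D#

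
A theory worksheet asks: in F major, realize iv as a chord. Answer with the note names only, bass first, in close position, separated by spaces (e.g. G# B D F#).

iv is the minor subdominant, borrowed from the parallel minor. In F major that root is Bb.
So the chord is Bb-Db-F.

Bb Db F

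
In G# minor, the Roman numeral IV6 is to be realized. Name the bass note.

E#

IV in G# minor has root C#; the chord is C#-E#-G#.
The figure 6 means first inversion — the third is in the bass.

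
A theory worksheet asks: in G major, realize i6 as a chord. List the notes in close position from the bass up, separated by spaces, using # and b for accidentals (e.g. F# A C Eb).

Bb D G

i6 is the minor tonic, borrowed from the parallel minor. In G major that root is G.
So the chord is G-Bb-D, a minor triad.
With the 6 figure the chord is in first inversion; from the bass Bb upward in close position it reads Bb-D-G.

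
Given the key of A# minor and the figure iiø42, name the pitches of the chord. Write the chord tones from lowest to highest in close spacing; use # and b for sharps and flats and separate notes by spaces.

The numeral's case and figure indicate a half-diminished seventh chord. In A# minor its root, the second degree, is B#.
That chord is spelled B#-D#-F#-A#.
The figured bass 42 indicates third inversion, placing the seventh (A#) in the bass: A#-B#-D#-F#.

A# B# D# F#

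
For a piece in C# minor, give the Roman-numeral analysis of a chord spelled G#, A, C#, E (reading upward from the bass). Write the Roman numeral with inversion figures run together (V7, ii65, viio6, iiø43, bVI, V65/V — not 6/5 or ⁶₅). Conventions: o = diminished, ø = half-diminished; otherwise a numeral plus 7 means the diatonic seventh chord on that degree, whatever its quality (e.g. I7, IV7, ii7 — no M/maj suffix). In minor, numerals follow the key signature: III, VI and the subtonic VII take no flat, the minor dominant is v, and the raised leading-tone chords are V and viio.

VI42

The pitches A-C#-E-G# form a major seventh chord rooted on A.
A is scale degree 6 in C# minor, and a major seventh chord on that degree is written VI7.
With G# in the bass the chord is in third inversion, so the figured bass is 42.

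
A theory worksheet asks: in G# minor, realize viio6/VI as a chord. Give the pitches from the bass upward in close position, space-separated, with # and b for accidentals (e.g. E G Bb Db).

F# A D#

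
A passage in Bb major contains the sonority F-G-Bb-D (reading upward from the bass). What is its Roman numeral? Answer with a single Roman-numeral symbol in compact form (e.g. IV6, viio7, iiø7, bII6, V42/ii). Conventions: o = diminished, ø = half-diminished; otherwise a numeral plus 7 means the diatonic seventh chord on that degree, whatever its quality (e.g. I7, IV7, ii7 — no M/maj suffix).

The pitches G-Bb-D-F form a minor seventh chord rooted on G.
In Bb major, G is the submediant; the diatonic minor seventh chord there is vi7.
With F in the bass the chord is in third inversion, so the figured bass is 42.

vi42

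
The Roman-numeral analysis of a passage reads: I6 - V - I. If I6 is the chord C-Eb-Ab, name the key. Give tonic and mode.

Ab major

The anchor chord is a major triad on Ab, labeled I6.
If Ab is scale degree 1 and the mode makes that degree carry a major triad, the tonic is Ab and the mode is major.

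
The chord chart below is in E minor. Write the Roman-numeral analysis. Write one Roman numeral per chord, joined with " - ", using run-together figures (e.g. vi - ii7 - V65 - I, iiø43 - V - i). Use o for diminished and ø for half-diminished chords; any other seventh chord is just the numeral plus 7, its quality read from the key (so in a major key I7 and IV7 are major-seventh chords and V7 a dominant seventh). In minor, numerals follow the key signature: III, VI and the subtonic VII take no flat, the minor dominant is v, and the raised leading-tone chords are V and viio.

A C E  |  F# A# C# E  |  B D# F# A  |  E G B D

iv - V7/V - V7 - i7

A-C-E has root A, degree 4 in E minor, so iv.
F#-A#-C#-E: chromatic; F# is V of V, so V7/V.
B-D#-F#-A: root B is the dominant; dominant seventh chord there is V7.
E-G-B-D: minor seventh chord on E = scale degree 1 → i7.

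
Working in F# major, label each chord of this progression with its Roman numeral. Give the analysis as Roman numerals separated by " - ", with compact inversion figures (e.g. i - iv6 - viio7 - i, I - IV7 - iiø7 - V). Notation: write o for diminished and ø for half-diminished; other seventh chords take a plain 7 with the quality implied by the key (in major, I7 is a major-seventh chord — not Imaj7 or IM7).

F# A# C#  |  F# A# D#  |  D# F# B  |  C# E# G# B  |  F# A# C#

I - vi6 - IV6 - V7 - I

F#-A#-C# has root F#, degree 1 in F# major, so I.
F#-A#-D#: minor triad on D# = scale degree 6 → vi6.
D#-F#-B has root B, degree 4 in F# major, so IV6.
C#-E#-G#-B: dominant seventh chord on C# = scale degree 5 → V7.
F#-A#-C# has root F#, degree 1 in F# major, so I.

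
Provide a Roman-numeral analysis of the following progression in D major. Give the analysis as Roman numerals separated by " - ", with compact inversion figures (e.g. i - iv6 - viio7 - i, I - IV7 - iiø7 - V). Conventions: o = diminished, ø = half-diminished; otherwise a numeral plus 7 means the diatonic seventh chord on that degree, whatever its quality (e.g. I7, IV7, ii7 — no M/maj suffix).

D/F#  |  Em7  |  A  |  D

D/F#: root D is the tonic; major triad there is I6.
Em7 has root E, degree 2 in D major, so ii7.
A: major triad on A = scale degree 5 → V.
D has root D, degree 1 in D major, so I.

I6 - ii7 - V - I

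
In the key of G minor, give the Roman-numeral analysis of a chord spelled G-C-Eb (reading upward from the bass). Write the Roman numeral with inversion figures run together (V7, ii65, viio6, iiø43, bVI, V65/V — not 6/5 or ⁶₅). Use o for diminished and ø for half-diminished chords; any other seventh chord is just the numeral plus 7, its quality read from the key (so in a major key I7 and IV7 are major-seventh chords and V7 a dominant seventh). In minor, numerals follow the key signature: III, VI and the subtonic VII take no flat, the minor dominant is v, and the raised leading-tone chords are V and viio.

iv64

Stacked in thirds the chord is C-Eb-G: a minor triad on C.
C is scale degree 4 in G minor, and a minor triad on that degree is written iv.
With G in the bass the chord is in second inversion, so the figured bass is 64.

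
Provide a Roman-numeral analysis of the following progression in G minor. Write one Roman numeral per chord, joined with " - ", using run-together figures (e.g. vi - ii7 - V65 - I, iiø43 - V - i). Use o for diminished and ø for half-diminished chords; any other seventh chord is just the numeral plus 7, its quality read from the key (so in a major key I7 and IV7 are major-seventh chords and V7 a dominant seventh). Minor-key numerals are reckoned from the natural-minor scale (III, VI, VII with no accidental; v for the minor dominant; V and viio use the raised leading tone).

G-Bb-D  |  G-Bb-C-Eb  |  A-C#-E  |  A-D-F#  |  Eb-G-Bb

i - iv43 - V/V - V64 - VI

G-Bb-D: minor triad on G = scale degree 1 → i.
G-Bb-C-Eb has root C, degree 4 in G minor, so iv43.
A-C#-E: chromatic; A is V of V, so V/V.
A-D-F#: root D is the dominant; major triad there is V64.
Eb-G-Bb: root Eb is the submediant; major triad there is VI.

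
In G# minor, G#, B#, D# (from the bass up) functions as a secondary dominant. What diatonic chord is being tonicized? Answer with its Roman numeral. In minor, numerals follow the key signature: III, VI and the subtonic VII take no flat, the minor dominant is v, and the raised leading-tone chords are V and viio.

The chord is a major triad on G#.
A dominant resolves down a perfect fifth: G# → C#. In G# minor, C# is scale degree 4, i.e. iv.

iv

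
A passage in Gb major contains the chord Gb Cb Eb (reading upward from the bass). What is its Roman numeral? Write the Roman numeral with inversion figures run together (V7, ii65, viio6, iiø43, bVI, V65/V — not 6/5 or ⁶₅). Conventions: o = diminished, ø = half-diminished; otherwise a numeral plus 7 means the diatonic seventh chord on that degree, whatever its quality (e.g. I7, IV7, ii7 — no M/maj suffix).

Stacked in thirds the chord is Cb-Eb-Gb: a major triad on Cb.
In Gb major, Cb is the subdominant; the diatonic major triad there is IV.
With Gb in the bass the chord is in second inversion, so the figured bass is 64.

IV64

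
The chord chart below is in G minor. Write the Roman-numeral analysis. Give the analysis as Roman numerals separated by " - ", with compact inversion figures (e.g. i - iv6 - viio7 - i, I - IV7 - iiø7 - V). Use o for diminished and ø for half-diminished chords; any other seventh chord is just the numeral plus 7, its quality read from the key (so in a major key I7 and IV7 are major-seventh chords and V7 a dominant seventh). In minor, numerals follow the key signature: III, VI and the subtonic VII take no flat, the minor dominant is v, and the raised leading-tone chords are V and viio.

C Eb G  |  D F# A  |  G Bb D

C-Eb-G has root C, degree 4 in G minor, so iv.
D-F#-A: major triad on D = scale degree 5 → V.
G-Bb-D: root G is the tonic; minor triad there is i.

iv - V - i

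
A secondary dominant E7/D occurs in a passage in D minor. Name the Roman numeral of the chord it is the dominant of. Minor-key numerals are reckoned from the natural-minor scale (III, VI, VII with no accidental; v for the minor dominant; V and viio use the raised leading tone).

V

The chord is a dominant seventh chord on E.
A dominant resolves down a perfect fifth: E → A. In D minor, A is scale degree 5, i.e. V.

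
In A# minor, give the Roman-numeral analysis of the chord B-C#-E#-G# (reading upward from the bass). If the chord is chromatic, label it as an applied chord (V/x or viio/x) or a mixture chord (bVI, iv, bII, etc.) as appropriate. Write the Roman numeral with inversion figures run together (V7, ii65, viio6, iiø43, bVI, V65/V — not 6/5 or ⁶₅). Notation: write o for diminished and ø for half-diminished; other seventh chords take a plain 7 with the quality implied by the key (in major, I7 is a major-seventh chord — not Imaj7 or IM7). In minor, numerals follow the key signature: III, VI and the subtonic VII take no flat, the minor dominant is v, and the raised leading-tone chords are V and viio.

V42/VI

Stacked in thirds the chord is C#-E#-G#-B: a dominant seventh chord on C#.
C# is not a diatonic chord root with this quality in A# minor, but it lies a perfect fifth above F# (VI), so the chord functions as an applied dominant of VI.
With B in the bass the chord is in third inversion, so the figured bass is 42.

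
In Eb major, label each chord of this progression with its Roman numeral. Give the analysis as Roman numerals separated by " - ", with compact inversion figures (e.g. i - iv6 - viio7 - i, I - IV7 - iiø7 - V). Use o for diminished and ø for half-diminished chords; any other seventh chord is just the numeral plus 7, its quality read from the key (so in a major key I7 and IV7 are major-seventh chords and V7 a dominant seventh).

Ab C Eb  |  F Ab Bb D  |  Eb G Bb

Ab-C-Eb: major triad on Ab = scale degree 4 → IV.
F-Ab-Bb-D has root Bb, degree 5 in Eb major, so V43.
Eb-G-Bb: root Eb is the tonic; major triad there is I.

IV - V43 - I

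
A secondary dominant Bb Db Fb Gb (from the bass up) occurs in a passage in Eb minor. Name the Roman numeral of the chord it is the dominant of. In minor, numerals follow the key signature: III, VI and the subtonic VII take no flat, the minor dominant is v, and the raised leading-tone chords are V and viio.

The chord is a dominant seventh chord on Gb.
A dominant resolves down a perfect fifth: Gb → Cb. In Eb minor, Cb is scale degree 6, i.e. VI.

VI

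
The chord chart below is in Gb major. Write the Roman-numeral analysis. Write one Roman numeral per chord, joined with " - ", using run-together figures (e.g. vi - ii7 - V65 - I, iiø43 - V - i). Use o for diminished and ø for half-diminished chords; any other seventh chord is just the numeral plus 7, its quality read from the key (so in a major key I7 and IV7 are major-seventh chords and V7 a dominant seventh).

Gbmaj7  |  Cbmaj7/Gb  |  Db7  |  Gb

I7 - IV43 - V7 - I

Gbmaj7: major seventh chord on Gb = scale degree 1 → I7.
Cbmaj7/Gb: root Cb is the subdominant; major seventh chord there is IV43.
Db7: dominant seventh chord on Db = scale degree 5 → V7.
Gb: root Gb is the tonic; major triad there is I.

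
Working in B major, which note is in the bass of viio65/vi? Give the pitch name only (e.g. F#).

A#

The applied chord viio65/vi is rooted on F##: F##-A#-C#-E.
The figure 65 means first inversion — the third is in the bass.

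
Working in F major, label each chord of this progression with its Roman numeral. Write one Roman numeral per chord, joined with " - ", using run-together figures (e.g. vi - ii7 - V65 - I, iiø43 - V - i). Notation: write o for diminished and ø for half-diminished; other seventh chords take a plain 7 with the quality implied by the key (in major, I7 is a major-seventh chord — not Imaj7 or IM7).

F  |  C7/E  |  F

F: root F is the tonic; major triad there is I.
C7/E has root C, degree 5 in F major, so V65.
F has root F, degree 1 in F major, so I.

I - V65 - I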